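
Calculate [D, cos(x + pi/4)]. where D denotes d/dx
- \sin{\left(x + \frac{\pi}{4} \right)}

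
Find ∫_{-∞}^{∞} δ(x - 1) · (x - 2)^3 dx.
-1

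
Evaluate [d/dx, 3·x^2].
6 x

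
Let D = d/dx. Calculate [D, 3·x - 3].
3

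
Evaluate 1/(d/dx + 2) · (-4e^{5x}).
- \frac{4 e^{5 x}}{7}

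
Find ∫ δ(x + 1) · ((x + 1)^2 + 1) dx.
1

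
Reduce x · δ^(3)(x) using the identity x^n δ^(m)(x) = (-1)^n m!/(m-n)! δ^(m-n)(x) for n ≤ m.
-3\delta^{(2)}(x)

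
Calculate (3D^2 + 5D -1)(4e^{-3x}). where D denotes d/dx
44 e^{- 3 x}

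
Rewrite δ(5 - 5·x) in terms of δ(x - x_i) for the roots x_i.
\frac{\delta(x - 1)}{5}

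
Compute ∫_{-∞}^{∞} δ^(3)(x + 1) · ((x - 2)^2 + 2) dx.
0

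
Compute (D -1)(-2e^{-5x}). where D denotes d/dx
12 e^{- 5 x}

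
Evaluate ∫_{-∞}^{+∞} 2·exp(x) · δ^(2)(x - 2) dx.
2 e^{2}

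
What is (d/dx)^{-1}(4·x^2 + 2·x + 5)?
\frac{4 x^{3}}{3} + x^{2} + 5 x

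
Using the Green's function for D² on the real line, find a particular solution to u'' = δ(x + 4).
\frac{|x + 4|}{2}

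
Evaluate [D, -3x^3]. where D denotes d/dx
- 9 x^{2}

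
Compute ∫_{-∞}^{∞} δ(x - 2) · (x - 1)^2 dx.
1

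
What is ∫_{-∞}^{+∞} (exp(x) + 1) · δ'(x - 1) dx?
- e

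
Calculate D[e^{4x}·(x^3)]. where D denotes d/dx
x^{2} \left(4 x + 3\right) e^{4 x}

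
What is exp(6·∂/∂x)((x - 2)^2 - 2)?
x^{2} + 8 x + 14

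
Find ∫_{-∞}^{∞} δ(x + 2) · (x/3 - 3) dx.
- \frac{11}{3}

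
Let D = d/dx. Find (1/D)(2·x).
x^{2}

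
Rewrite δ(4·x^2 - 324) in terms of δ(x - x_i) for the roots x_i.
\frac{\delta(x - 9) + \delta(x + 9)}{72}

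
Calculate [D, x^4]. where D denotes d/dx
4 x^{3}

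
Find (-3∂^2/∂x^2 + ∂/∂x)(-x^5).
5 x^{3} \left(12 - x\right)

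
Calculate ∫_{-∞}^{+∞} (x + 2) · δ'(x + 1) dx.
-1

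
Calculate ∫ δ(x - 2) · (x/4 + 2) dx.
\frac{5}{2}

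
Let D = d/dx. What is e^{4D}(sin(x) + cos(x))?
\sqrt{2} \sin{\left(x + \frac{\pi}{4} + 4 \right)}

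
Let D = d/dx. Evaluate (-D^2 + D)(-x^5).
5 x^{3} \left(4 - x\right)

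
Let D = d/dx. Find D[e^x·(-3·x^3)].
3 x^{2} \left(- x - 3\right) e^{x}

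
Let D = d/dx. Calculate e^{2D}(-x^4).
- x^{4} - 8 x^{3} - 24 x^{2} - 32 x - 16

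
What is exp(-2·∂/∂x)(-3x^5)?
- 3 x^{5} + 30 x^{4} - 120 x^{3} + 240 x^{2} - 240 x + 96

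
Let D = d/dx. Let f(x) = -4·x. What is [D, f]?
-4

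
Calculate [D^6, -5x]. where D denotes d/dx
-30D^{5}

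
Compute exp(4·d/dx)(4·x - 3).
4 x + 13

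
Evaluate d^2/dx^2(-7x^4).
- 84 x^{2}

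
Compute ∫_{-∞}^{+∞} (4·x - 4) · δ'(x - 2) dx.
-4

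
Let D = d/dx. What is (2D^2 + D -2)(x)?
1 - 2 x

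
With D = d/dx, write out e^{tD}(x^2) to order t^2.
t^{2} + 2 t x + x^{2}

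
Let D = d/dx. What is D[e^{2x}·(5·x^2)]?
10 x \left(x + 1\right) e^{2 x}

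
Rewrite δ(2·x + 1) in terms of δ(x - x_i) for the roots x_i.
\frac{\delta(x + 1/2)}{2}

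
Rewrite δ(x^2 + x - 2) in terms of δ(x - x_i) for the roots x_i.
\frac{\delta(x + 2) + \delta(x - 1)}{3}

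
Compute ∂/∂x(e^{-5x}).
- 5 e^{- 5 x}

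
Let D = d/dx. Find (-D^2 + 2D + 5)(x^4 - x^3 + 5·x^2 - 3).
5 x^{4} + 3 x^{3} + 7 x^{2} + 26 x - 25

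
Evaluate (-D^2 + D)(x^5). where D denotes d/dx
5 x^{3} \left(x - 4\right)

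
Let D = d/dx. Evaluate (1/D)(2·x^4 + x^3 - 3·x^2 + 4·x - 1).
\frac{2 x^{5}}{5} + \frac{x^{4}}{4} - x^{3} + 2 x^{2} - x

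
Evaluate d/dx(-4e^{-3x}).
12 e^{- 3 x}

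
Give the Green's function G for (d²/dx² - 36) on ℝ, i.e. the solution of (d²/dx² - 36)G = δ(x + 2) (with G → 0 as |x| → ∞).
-\frac{e^{-6|x + 2|}}{12}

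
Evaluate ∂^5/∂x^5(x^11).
55440 x^{6}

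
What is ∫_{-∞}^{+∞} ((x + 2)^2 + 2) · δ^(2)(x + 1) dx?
2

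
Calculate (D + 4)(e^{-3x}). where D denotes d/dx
e^{- 3 x}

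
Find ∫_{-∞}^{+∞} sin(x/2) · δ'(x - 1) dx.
- \frac{\cos{\left(\frac{1}{2} \right)}}{2}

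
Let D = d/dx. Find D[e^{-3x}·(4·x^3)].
12 x^{2} \left(1 - x\right) e^{- 3 x}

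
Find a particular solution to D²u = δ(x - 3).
\frac{|x - 3|}{2}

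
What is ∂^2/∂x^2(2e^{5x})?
50 e^{5 x}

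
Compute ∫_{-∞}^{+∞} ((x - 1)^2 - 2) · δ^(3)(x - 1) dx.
0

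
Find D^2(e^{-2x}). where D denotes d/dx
4 e^{- 2 x}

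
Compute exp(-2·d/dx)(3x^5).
3 x^{5} - 30 x^{4} + 120 x^{3} - 240 x^{2} + 240 x - 96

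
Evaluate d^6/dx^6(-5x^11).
- 1663200 x^{5}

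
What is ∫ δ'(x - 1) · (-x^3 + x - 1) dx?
2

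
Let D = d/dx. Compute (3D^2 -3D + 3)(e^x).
3 e^{x}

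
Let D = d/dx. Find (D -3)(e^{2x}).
- e^{2 x}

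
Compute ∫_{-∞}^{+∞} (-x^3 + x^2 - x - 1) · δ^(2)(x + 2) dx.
14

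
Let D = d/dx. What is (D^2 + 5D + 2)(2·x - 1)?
4 x + 8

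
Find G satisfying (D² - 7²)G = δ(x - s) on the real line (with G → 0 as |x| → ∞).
-\frac{e^{-7|x-s|}}{14}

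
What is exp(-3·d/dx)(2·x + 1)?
2 x - 5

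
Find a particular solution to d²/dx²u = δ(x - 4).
\frac{|x - 4|}{2}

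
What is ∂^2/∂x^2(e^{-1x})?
e^{- x}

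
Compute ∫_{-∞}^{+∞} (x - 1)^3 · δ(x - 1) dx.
0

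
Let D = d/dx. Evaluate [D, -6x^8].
- 48 x^{7}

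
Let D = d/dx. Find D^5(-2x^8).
- 13440 x^{3}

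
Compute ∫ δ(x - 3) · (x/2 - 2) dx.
- \frac{1}{2}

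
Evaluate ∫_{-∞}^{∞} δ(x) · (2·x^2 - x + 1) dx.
1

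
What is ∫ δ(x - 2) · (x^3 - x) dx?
6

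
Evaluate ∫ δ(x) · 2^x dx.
1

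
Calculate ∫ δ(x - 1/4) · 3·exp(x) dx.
3 e^{\frac{1}{4}}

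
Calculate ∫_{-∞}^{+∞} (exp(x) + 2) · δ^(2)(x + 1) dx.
e^{-1}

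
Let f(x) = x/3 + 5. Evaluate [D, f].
\frac{1}{3}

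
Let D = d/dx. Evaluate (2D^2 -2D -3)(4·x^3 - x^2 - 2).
- 12 x^{3} - 21 x^{2} + 52 x + 2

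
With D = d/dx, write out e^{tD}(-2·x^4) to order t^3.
2 x \left(- 4 t^{3} - 6 t^{2} x - 4 t x^{2} - x^{3}\right)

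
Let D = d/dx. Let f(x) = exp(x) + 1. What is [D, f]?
e^{x}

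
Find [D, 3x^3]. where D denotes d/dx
9 x^{2}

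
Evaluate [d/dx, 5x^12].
60 x^{11}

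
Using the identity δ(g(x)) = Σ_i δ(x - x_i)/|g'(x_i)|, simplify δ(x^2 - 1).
\frac{\delta(x - 1) + \delta(x + 1)}{2}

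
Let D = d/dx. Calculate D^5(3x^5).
360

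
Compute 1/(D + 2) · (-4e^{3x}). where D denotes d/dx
- \frac{4 e^{3 x}}{5}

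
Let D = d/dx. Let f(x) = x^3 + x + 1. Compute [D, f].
3 x^{2} + 1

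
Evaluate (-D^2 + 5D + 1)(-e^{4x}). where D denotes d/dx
- 5 e^{4 x}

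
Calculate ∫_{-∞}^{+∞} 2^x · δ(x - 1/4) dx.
\sqrt[4]{2}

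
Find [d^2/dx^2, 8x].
16\frac{d}{dx}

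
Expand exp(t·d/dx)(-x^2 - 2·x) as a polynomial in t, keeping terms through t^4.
- t^{2} - 2 t \left(x + 1\right) - x^{2} - 2 x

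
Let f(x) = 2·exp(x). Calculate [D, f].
2 e^{x}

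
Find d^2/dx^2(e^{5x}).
25 e^{5 x}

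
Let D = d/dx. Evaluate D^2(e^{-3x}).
9 e^{- 3 x}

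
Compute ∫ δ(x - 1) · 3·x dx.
3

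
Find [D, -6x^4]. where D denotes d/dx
- 24 x^{3}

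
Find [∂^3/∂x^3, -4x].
-12\frac{d^{2}}{dx^{2}}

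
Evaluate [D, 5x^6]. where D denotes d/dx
30 x^{5}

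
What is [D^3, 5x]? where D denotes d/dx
15D^{2}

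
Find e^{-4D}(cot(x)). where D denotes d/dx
\cot{\left(x - 4 \right)}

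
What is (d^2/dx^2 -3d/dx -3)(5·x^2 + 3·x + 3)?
- 15 x^{2} - 39 x - 8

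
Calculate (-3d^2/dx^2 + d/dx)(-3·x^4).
12 x^{2} \left(9 - x\right)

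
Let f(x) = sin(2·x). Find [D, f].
2 \cos{\left(2 x \right)}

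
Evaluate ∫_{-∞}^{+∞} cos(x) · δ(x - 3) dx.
\cos{\left(3 \right)}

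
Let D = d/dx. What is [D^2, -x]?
-2D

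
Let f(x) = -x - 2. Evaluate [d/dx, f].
-1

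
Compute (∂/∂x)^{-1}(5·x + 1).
\frac{5 x^{2}}{2} + x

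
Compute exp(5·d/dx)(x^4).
x^{4} + 20 x^{3} + 150 x^{2} + 500 x + 625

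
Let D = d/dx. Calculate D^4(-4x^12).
- 47520 x^{8}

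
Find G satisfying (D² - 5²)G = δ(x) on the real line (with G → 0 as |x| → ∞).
-\frac{e^{-5|x|}}{10}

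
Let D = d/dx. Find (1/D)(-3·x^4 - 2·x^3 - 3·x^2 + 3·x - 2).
- \frac{3 x^{5}}{5} - \frac{x^{4}}{2} - x^{3} + \frac{3 x^{2}}{2} - 2 x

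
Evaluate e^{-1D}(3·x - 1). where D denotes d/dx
3 x - 4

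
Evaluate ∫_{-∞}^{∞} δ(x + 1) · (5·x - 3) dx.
-8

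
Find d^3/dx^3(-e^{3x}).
- 27 e^{3 x}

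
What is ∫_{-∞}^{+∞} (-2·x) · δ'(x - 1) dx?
2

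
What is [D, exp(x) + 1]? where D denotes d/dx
e^{x}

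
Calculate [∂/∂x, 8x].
8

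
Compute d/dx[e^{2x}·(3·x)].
\left(6 x + 3\right) e^{2 x}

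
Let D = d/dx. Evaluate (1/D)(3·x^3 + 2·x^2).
\frac{3 x^{4}}{4} + \frac{2 x^{3}}{3}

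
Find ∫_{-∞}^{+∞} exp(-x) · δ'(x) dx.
1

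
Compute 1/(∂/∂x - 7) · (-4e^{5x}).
2 e^{5 x}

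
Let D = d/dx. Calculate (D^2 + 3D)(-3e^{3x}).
- 54 e^{3 x}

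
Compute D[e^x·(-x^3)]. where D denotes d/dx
x^{2} \left(- x - 3\right) e^{x}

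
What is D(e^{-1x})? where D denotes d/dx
- e^{- x}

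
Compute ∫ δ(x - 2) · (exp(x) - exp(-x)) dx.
2 \sinh{\left(2 \right)}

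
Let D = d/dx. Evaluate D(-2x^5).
- 10 x^{4}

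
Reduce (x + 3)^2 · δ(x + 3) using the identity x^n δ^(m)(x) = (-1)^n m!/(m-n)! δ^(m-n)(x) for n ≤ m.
0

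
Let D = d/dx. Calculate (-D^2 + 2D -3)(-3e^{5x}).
54 e^{5 x}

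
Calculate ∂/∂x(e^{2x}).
2 e^{2 x}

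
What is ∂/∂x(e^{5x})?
5 e^{5 x}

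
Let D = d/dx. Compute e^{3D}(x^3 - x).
x^{3} + 9 x^{2} + 26 x + 24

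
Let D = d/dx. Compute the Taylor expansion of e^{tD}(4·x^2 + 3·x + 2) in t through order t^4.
4 t^{2} + t \left(8 x + 3\right) + 4 x^{2} + 3 x + 2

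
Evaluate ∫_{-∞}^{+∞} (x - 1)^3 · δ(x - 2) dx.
1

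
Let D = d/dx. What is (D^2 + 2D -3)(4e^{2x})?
20 e^{2 x}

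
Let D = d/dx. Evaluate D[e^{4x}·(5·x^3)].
x^{2} \left(20 x + 15\right) e^{4 x}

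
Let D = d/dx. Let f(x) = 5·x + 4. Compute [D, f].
5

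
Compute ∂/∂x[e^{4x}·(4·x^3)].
x^{2} \left(16 x + 12\right) e^{4 x}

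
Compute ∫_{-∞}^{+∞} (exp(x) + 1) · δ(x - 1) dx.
1 + e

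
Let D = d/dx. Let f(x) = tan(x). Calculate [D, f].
\frac{1}{\cos^{2}{\left(x \right)}}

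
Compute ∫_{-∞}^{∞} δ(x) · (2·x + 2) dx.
2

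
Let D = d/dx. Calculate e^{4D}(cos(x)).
\cos{\left(x + 4 \right)}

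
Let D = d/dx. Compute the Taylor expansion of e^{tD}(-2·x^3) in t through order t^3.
- 2 t^{3} - 6 t^{2} x - 6 t x^{2} - 2 x^{3}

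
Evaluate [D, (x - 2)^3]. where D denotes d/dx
3 \left(x - 2\right)^{2}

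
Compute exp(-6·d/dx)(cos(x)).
\cos{\left(x - 6 \right)}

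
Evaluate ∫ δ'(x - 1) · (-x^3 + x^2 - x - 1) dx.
2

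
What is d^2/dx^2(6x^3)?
36 x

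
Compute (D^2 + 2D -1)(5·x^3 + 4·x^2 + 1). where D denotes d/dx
- 5 x^{3} + 26 x^{2} + 46 x + 7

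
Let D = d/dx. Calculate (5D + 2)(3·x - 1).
6 x + 13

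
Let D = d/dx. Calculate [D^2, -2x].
-4D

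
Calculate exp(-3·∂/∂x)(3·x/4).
\frac{3 x}{4} - \frac{9}{4}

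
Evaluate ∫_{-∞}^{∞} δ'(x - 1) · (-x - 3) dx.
1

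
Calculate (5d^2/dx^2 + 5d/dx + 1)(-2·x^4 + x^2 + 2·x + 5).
- 2 x^{4} - 40 x^{3} - 119 x^{2} + 12 x + 25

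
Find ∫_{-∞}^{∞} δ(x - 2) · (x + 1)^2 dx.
9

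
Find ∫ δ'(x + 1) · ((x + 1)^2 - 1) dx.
0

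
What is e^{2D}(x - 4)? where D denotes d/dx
x - 2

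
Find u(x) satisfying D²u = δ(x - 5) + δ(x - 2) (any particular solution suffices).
\frac{|x - 5|}{2} + \frac{|x - 2|}{2}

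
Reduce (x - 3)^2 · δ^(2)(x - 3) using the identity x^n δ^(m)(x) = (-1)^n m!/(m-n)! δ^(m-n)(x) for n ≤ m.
2\delta(x - 3)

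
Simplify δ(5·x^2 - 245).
\frac{\delta(x - 7) + \delta(x + 7)}{70}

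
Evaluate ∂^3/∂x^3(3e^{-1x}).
- 3 e^{- x}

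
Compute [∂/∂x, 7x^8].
56 x^{7}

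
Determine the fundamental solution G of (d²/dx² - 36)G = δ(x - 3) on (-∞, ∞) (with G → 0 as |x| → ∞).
-\frac{e^{-6|x - 3|}}{12}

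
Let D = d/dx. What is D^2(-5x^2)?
-10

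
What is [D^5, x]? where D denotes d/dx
5D^{4}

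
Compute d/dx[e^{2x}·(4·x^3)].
x^{2} \left(8 x + 12\right) e^{2 x}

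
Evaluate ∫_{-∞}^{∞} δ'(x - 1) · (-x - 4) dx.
1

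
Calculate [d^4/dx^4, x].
4\frac{d^{3}}{dx^{3}}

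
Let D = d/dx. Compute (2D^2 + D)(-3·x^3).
9 x \left(- x - 4\right)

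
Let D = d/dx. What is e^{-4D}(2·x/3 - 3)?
\frac{2 x}{3} - \frac{17}{3}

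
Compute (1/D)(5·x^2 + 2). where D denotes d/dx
\frac{5 x^{3}}{3} + 2 x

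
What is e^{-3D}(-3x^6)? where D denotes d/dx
- 3 x^{6} + 54 x^{5} - 405 x^{4} + 1620 x^{3} - 3645 x^{2} + 4374 x - 2187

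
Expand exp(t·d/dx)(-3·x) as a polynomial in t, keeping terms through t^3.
- 3 t - 3 x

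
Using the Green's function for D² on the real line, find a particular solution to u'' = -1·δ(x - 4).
-\frac{|x - 4|}{2}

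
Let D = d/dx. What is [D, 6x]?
6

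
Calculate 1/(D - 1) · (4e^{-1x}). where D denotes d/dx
- 2 e^{- x}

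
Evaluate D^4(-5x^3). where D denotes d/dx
0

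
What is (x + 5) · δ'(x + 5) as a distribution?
-\delta(x + 5)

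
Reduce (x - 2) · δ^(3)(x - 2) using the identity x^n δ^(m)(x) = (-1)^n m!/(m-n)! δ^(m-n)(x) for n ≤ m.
-3\delta^{(2)}(x - 2)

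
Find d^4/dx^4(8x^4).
192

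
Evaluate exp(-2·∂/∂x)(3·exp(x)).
3 e^{x - 2}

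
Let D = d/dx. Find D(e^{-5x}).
- 5 e^{- 5 x}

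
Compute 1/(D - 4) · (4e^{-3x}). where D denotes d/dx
- \frac{4 e^{- 3 x}}{7}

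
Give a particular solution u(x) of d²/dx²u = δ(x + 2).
\frac{|x + 2|}{2}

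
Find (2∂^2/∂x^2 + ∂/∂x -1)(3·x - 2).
5 - 3 x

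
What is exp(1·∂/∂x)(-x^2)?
- x^{2} - 2 x - 1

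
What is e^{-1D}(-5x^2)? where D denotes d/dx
- 5 x^{2} + 10 x - 5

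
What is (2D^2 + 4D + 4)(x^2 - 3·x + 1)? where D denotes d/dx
4 x^{2} - 4 x - 4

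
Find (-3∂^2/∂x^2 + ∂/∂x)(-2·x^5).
10 x^{3} \left(12 - x\right)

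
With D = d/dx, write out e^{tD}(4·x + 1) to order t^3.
4 t + 4 x + 1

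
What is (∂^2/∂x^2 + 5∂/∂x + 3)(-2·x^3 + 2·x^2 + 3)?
- 6 x^{3} - 24 x^{2} + 8 x + 13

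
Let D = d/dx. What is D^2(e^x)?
e^{x}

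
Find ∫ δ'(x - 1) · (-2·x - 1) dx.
2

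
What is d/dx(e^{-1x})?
- e^{- x}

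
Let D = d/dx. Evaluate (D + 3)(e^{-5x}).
- 2 e^{- 5 x}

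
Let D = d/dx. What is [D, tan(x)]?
\frac{1}{\cos^{2}{\left(x \right)}}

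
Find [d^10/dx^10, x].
10\frac{d^{9}}{dx^{9}}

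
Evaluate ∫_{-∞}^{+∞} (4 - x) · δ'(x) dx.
1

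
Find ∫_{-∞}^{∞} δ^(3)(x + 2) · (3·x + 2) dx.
0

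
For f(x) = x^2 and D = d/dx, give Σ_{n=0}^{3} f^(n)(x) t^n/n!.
t^{2} + 2 t x + x^{2}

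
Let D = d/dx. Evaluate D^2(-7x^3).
- 42 x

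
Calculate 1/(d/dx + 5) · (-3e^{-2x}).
- e^{- 2 x}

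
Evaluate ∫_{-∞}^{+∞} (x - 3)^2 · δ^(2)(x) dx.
2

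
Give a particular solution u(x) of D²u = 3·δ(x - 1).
\frac{3|x - 1|}{2}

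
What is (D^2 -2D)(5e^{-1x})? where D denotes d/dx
15 e^{- x}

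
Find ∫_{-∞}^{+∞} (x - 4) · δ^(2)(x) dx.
0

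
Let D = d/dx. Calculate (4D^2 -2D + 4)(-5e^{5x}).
- 470 e^{5 x}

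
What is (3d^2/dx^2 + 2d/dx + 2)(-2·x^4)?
4 x^{2} \left(- x^{2} - 4 x - 18\right)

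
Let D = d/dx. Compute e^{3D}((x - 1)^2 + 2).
x^{2} + 4 x + 6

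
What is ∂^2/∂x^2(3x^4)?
36 x^{2}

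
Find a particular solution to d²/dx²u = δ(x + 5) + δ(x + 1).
\frac{|x + 5|}{2} + \frac{|x + 1|}{2}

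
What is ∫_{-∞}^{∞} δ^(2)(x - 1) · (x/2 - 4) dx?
0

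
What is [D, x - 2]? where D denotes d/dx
1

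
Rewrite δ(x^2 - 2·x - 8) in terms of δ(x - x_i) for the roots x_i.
\frac{\delta(x - 4) + \delta(x + 2)}{6}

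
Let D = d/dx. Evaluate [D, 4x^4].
16 x^{3}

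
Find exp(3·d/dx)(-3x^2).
- 3 x^{2} - 18 x - 27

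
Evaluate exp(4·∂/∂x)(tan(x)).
\tan{\left(x + 4 \right)}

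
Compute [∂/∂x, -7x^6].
- 42 x^{5}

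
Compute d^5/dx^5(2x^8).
13440 x^{3}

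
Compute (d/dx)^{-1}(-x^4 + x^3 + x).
- \frac{x^{5}}{5} + \frac{x^{4}}{4} + \frac{x^{2}}{2}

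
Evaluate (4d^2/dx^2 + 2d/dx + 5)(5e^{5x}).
575 e^{5 x}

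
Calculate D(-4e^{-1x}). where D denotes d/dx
4 e^{- x}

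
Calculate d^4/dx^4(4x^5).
480 x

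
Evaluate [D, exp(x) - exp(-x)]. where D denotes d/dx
2 \cosh{\left(x \right)}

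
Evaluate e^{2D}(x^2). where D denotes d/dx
x^{2} + 4 x + 4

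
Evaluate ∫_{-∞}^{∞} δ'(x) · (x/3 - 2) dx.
- \frac{1}{3}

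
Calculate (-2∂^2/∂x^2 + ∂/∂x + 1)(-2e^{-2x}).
18 e^{- 2 x}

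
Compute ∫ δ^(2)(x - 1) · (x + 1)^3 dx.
12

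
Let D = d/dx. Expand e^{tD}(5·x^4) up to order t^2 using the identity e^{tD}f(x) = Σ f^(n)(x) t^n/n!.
5 x^{2} \left(6 t^{2} + 4 t x + x^{2}\right)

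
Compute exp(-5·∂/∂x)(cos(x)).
\cos{\left(x - 5 \right)}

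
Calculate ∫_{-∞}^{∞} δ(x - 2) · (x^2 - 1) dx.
3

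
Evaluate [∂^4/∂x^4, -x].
-4\frac{d^{3}}{dx^{3}}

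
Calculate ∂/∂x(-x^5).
- 5 x^{4}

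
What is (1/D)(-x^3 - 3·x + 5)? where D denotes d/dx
- \frac{x^{4}}{4} - \frac{3 x^{2}}{2} + 5 x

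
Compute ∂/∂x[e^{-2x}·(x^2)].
2 x \left(1 - x\right) e^{- 2 x}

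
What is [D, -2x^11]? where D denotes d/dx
- 22 x^{10}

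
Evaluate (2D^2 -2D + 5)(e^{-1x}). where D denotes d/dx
9 e^{- x}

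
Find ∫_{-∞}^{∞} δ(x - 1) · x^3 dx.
1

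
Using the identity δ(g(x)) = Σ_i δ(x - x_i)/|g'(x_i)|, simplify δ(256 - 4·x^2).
\frac{\delta(x - 8) + \delta(x + 8)}{64}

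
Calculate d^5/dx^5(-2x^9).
- 30240 x^{4}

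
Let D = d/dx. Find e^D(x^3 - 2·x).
x^{3} + 3 x^{2} + x - 1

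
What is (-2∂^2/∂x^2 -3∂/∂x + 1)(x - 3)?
x - 6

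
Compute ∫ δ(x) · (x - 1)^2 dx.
1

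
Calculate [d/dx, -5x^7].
- 35 x^{6}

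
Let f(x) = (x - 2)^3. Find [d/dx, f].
3 \left(x - 2\right)^{2}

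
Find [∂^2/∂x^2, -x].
-2\frac{d}{dx}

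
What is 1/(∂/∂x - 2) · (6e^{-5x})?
- \frac{6 e^{- 5 x}}{7}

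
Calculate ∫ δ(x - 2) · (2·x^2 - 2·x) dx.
4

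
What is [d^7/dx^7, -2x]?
-14\frac{d^{6}}{dx^{6}}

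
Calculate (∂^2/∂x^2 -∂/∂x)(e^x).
0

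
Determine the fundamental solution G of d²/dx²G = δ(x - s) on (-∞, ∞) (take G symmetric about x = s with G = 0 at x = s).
\frac{|x - s|}{2}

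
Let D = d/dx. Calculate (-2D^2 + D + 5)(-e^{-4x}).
31 e^{- 4 x}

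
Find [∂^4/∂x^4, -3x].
-12\frac{d^{3}}{dx^{3}}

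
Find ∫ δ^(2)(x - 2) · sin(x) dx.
- \sin{\left(2 \right)}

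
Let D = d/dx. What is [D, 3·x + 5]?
3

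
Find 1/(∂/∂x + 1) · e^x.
\frac{e^{x}}{2}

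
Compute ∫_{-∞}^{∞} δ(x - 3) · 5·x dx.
15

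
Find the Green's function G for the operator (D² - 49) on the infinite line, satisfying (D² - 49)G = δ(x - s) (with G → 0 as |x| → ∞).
-\frac{e^{-7|x-s|}}{14}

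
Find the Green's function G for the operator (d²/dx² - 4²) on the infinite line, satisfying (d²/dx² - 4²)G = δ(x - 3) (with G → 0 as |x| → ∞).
-\frac{e^{-4|x - 3|}}{8}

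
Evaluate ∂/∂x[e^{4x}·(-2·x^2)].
4 x \left(- 2 x - 1\right) e^{4 x}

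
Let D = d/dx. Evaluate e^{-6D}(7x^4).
7 x^{4} - 168 x^{3} + 1512 x^{2} - 6048 x + 9072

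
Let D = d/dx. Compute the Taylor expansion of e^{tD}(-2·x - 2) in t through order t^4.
- 2 t - 2 x - 2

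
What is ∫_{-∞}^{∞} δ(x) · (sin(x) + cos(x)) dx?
1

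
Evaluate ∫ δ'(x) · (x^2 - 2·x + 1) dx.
2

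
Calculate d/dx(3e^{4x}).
12 e^{4 x}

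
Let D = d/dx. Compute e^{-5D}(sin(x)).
\sin{\left(x - 5 \right)}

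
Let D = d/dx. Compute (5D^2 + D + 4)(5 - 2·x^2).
4 x \left(- 2 x - 1\right)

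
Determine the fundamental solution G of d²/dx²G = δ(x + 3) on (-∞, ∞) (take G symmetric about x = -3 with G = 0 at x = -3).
\frac{|x + 3|}{2}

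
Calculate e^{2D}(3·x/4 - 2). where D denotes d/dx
\frac{3 x}{4} - \frac{1}{2}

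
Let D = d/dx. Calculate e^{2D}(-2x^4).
- 2 x^{4} - 16 x^{3} - 48 x^{2} - 64 x - 32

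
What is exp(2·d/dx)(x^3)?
x^{3} + 6 x^{2} + 12 x + 8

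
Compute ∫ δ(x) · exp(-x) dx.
1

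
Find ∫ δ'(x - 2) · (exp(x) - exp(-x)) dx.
- 2 \cosh{\left(2 \right)}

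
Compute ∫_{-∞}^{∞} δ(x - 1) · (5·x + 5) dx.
10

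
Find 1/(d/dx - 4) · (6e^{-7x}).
- \frac{6 e^{- 7 x}}{11}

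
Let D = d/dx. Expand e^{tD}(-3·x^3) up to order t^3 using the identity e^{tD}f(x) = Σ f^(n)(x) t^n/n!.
- 3 t^{3} - 9 t^{2} x - 9 t x^{2} - 3 x^{3}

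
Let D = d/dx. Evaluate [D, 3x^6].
18 x^{5}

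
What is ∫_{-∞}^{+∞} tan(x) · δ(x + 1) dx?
- \tan{\left(1 \right)}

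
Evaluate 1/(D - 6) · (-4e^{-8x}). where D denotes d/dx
\frac{2 e^{- 8 x}}{7}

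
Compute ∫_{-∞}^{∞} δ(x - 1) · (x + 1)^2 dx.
4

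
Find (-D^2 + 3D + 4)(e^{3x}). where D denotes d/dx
4 e^{3 x}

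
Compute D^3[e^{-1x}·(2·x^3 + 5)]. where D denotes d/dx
\left(- 2 x^{3} + 18 x^{2} - 36 x + 7\right) e^{- x}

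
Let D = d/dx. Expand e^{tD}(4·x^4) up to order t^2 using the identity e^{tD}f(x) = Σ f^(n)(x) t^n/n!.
4 x^{2} \left(6 t^{2} + 4 t x + x^{2}\right)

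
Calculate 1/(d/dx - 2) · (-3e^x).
3 e^{x}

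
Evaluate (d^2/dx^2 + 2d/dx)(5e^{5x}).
175 e^{5 x}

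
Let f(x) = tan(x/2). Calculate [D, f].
\frac{1}{\cos{\left(x \right)} + 1}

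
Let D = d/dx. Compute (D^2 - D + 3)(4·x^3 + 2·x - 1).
12 x^{3} - 12 x^{2} + 30 x - 5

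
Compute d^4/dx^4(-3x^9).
- 9072 x^{5}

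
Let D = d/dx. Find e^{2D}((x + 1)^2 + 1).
x^{2} + 6 x + 10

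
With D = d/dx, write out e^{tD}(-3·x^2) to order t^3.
- 3 t^{2} - 6 t x - 3 x^{2}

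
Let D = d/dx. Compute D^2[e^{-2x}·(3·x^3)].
6 x \left(2 x^{2} - 6 x + 3\right) e^{- 2 x}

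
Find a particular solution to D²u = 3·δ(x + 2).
\frac{3|x + 2|}{2}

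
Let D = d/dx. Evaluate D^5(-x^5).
-120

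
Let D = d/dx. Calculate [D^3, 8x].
24D^{2}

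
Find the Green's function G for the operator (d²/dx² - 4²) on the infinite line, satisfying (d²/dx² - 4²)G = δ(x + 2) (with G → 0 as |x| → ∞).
-\frac{e^{-4|x + 2|}}{8}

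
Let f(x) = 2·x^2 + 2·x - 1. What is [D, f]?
4 x + 2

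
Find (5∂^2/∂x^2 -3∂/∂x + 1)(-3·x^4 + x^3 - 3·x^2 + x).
- 3 x^{4} + 37 x^{3} - 192 x^{2} + 49 x - 33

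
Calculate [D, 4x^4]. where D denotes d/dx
16 x^{3}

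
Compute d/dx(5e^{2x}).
10 e^{2 x}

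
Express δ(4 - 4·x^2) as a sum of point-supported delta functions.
\frac{\delta(x - 1) + \delta(x + 1)}{8}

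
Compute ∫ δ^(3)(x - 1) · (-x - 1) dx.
0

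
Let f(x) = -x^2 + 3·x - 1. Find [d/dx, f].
3 - 2 x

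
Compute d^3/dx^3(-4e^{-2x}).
32 e^{- 2 x}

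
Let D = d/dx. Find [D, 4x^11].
44 x^{10}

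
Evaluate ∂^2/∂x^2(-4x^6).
- 120 x^{4}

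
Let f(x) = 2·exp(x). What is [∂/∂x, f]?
2 e^{x}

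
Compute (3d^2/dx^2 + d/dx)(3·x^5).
15 x^{3} \left(x + 12\right)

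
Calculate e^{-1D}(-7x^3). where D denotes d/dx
- 7 x^{3} + 21 x^{2} - 21 x + 7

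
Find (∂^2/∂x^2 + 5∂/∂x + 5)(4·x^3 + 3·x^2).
20 x^{3} + 75 x^{2} + 54 x + 6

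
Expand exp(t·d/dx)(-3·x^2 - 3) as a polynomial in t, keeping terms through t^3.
- 3 t^{2} - 6 t x - 3 x^{2} - 3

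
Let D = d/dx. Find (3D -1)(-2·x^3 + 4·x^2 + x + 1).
2 x^{3} - 22 x^{2} + 23 x + 2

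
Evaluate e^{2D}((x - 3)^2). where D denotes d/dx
x^{2} - 2 x + 1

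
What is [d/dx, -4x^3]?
- 12 x^{2}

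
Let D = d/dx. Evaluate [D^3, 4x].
12D^{2}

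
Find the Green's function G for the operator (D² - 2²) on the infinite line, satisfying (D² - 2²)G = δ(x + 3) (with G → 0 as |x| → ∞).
-\frac{e^{-2|x + 3|}}{4}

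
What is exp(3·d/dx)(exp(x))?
e^{x + 3}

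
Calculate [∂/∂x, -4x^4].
- 16 x^{3}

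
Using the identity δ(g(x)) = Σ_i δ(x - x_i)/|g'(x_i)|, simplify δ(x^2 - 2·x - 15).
\frac{\delta(x - 5) + \delta(x + 3)}{8}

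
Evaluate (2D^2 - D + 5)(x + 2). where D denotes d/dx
5 x + 9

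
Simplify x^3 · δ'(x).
0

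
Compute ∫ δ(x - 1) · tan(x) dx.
\tan{\left(1 \right)}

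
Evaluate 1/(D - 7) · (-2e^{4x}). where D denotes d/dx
\frac{2 e^{4 x}}{3}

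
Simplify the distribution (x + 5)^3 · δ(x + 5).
0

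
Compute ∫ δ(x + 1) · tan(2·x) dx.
- \tan{\left(2 \right)}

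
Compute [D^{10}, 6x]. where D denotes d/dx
60D^{9}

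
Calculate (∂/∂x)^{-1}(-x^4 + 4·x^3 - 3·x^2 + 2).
- \frac{x^{5}}{5} + x^{4} - x^{3} + 2 x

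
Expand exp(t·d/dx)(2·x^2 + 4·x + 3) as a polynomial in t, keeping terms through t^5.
2 t^{2} + 4 t \left(x + 1\right) + 2 x^{2} + 4 x + 3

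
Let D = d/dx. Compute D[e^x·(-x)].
\left(- x - 1\right) e^{x}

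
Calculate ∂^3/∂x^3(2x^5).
120 x^{2}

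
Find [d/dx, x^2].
2 x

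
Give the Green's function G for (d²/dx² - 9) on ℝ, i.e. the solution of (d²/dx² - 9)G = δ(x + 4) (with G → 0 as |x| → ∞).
-\frac{e^{-3|x + 4|}}{6}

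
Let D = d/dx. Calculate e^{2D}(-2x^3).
- 2 x^{3} - 12 x^{2} - 24 x - 16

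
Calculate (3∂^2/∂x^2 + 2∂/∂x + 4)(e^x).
9 e^{x}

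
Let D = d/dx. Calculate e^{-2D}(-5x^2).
- 5 x^{2} + 20 x - 20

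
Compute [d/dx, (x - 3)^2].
2 x - 6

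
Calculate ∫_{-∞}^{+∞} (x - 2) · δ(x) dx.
-2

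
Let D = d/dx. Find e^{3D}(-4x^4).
- 4 x^{4} - 48 x^{3} - 216 x^{2} - 432 x - 324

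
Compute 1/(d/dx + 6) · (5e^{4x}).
\frac{e^{4 x}}{2}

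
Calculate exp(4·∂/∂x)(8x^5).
8 x^{5} + 160 x^{4} + 1280 x^{3} + 5120 x^{2} + 10240 x + 8192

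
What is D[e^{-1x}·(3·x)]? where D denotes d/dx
3 \left(1 - x\right) e^{- x}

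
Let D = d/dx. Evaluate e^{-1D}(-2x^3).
- 2 x^{3} + 6 x^{2} - 6 x + 2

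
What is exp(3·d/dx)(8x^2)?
8 x^{2} + 48 x + 72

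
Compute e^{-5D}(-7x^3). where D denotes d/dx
- 7 x^{3} + 105 x^{2} - 525 x + 875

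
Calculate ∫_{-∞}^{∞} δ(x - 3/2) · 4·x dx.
6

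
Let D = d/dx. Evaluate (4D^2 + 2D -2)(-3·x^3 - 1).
6 x^{3} - 18 x^{2} - 72 x + 2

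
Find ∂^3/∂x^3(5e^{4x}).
320 e^{4 x}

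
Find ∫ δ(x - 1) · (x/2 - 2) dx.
- \frac{3}{2}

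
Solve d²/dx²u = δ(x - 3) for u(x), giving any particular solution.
\frac{|x - 3|}{2}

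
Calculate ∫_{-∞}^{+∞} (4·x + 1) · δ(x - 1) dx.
5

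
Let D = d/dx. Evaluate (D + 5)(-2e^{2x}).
- 14 e^{2 x}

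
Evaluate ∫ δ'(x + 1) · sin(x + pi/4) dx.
- \sin{\left(\frac{\pi}{4} + 1 \right)}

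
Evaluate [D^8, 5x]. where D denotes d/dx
40D^{7}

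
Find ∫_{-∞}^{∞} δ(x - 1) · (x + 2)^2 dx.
9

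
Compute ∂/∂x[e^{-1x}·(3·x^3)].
3 x^{2} \left(3 - x\right) e^{- x}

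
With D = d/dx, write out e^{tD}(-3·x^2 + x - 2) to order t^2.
- 3 t^{2} - t \left(6 x - 1\right) - 3 x^{2} + x - 2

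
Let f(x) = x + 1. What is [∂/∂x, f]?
1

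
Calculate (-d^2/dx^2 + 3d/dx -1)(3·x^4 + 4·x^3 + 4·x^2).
- 3 x^{4} + 32 x^{3} - 4 x^{2} - 8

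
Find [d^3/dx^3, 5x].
15\frac{d^{2}}{dx^{2}}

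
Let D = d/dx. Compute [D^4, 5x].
20D^{3}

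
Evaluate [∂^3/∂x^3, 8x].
24\frac{d^{2}}{dx^{2}}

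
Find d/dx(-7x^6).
- 42 x^{5}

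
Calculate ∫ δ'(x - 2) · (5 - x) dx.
1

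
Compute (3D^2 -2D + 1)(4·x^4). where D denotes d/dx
4 x^{2} \left(x^{2} - 8 x + 36\right)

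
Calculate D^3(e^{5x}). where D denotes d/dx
125 e^{5 x}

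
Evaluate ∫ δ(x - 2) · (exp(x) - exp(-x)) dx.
2 \sinh{\left(2 \right)}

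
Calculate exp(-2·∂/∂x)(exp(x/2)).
e^{\frac{x}{2} - 1}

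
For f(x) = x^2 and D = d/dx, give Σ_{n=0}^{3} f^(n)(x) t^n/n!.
t^{2} + 2 t x + x^{2}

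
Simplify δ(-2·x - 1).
\frac{\delta(x + 1/2)}{2}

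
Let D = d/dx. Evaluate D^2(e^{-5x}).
25 e^{- 5 x}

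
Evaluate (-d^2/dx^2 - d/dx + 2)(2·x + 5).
4 x + 8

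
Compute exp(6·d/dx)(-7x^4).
- 7 x^{4} - 168 x^{3} - 1512 x^{2} - 6048 x - 9072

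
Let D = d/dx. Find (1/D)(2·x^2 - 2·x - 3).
\frac{2 x^{3}}{3} - x^{2} - 3 x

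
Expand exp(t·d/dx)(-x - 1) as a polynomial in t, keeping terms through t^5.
- t - x - 1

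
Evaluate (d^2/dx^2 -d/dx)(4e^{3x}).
24 e^{3 x}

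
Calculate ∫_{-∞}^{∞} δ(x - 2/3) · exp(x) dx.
e^{\frac{2}{3}}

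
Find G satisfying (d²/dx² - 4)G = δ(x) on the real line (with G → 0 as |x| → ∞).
-\frac{e^{-2|x|}}{4}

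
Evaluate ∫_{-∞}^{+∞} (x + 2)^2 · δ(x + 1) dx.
1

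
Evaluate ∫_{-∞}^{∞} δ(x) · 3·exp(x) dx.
3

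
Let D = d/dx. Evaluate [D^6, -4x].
-24D^{5}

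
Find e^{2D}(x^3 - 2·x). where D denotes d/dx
x^{3} + 6 x^{2} + 10 x + 4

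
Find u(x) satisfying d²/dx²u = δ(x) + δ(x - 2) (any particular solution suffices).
\frac{|x|}{2} + \frac{|x - 2|}{2}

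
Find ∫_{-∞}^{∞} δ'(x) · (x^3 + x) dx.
-1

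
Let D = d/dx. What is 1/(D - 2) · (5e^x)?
- 5 e^{x}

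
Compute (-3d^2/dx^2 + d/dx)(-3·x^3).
9 x \left(6 - x\right)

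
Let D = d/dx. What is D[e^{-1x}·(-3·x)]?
3 \left(x - 1\right) e^{- x}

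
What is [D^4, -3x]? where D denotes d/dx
-12D^{3}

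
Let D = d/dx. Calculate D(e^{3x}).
3 e^{3 x}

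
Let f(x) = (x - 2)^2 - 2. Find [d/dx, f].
2 x - 4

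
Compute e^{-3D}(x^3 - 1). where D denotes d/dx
x^{3} - 9 x^{2} + 27 x - 28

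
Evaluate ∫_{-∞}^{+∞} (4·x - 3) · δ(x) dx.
-3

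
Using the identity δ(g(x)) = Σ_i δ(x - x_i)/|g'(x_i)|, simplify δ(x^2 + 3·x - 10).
\frac{\delta(x + 5) + \delta(x - 2)}{7}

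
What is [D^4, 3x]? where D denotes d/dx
12D^{3}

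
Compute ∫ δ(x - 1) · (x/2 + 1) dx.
\frac{3}{2}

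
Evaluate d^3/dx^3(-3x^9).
- 1512 x^{6}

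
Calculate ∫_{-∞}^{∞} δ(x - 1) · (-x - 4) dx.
-5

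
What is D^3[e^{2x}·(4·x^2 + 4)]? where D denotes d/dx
\left(32 x^{2} + 96 x + 80\right) e^{2 x}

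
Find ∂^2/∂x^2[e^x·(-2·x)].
2 \left(- x - 2\right) e^{x}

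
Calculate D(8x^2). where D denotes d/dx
16 x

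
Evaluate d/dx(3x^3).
9 x^{2}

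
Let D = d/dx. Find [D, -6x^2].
- 12 x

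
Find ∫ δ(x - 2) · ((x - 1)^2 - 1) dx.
0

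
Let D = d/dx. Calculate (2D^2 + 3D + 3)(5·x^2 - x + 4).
15 x^{2} + 27 x + 29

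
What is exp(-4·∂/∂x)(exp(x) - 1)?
e^{x - 4} - 1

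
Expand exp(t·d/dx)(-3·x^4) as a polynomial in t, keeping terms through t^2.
3 x^{2} \left(- 6 t^{2} - 4 t x - x^{2}\right)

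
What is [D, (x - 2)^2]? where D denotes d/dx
2 x - 4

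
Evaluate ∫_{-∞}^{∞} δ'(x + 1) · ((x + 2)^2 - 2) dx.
-2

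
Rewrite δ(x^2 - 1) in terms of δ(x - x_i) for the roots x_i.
\frac{\delta(x - 1) + \delta(x + 1)}{2}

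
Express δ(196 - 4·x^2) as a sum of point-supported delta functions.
\frac{\delta(x - 7) + \delta(x + 7)}{56}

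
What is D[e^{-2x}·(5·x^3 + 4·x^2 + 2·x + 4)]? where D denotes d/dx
\left(- 10 x^{3} + 7 x^{2} + 4 x - 6\right) e^{- 2 x}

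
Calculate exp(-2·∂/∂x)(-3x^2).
- 3 x^{2} + 12 x - 12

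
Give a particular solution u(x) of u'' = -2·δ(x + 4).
-|x + 4|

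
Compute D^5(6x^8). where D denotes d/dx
40320 x^{3}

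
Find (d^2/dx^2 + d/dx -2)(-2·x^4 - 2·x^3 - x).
4 x^{4} - 4 x^{3} - 30 x^{2} - 10 x - 1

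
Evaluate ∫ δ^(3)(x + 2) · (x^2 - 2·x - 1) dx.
0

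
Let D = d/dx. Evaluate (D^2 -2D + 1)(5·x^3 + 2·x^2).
5 x^{3} - 28 x^{2} + 22 x + 4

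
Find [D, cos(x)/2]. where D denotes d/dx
- \frac{\sin{\left(x \right)}}{2}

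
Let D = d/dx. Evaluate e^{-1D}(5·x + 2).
5 x - 3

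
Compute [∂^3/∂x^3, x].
3\frac{d^{2}}{dx^{2}}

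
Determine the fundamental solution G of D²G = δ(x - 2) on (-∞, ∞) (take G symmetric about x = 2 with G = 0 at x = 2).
\frac{|x - 2|}{2}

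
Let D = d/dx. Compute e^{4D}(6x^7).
6 x^{7} + 168 x^{6} + 2016 x^{5} + 13440 x^{4} + 53760 x^{3} + 129024 x^{2} + 172032 x + 98304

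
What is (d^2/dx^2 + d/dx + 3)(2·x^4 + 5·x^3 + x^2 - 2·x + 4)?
6 x^{4} + 23 x^{3} + 42 x^{2} + 26 x + 12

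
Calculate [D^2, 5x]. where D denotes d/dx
10D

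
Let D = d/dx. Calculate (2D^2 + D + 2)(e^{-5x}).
47 e^{- 5 x}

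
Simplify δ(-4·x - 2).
\frac{\delta(x + 1/2)}{4}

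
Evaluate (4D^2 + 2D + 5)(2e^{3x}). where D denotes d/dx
94 e^{3 x}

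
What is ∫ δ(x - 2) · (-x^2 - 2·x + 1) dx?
-7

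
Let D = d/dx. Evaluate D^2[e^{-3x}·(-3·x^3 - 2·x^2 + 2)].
\left(- 27 x^{3} + 36 x^{2} + 6 x + 14\right) e^{- 3 x}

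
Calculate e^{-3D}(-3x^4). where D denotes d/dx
- 3 x^{4} + 36 x^{3} - 162 x^{2} + 324 x - 243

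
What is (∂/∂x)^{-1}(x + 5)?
\frac{x^{2}}{2} + 5 x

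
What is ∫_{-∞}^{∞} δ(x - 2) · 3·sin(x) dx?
3 \sin{\left(2 \right)}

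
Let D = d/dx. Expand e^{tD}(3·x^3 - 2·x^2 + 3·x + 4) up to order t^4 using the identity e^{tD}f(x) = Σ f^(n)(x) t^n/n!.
3 t^{3} + t^{2} \left(9 x - 2\right) + t \left(9 x^{2} - 4 x + 3\right) + 3 x^{3} - 2 x^{2} + 3 x + 4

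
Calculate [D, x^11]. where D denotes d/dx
11 x^{10}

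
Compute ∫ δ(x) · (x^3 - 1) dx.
-1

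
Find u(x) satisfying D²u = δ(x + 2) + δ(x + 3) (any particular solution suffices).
\frac{|x + 2|}{2} + \frac{|x + 3|}{2}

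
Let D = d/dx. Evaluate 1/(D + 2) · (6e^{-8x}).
- e^{- 8 x}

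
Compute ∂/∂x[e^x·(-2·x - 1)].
\left(- 2 x - 3\right) e^{x}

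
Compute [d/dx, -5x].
-5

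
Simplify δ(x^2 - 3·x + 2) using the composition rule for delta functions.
\frac{\delta(x - 2) + \delta(x - 1)}{1}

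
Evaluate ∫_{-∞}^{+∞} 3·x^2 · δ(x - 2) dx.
12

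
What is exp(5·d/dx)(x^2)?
x^{2} + 10 x + 25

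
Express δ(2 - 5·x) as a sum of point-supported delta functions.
\frac{\delta(x - 2/5)}{5}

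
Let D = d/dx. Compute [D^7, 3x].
21D^{6}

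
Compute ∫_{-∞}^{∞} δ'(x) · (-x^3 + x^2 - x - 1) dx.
1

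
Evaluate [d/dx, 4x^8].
32 x^{7}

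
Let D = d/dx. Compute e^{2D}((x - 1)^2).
x^{2} + 2 x + 1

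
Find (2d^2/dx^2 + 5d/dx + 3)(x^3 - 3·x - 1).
3 x^{3} + 15 x^{2} + 3 x - 18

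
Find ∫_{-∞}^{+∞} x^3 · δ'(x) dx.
0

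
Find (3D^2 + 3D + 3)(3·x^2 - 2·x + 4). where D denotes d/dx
9 x^{2} + 12 x + 24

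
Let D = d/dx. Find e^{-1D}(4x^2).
4 x^{2} - 8 x + 4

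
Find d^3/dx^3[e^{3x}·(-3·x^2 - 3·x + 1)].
\left(- 81 x^{2} - 243 x - 108\right) e^{3 x}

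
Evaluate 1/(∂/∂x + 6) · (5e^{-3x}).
\frac{5 e^{- 3 x}}{3}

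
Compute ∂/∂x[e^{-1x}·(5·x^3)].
5 x^{2} \left(3 - x\right) e^{- x}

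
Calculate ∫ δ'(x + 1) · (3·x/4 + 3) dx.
- \frac{3}{4}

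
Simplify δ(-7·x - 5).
\frac{\delta(x + 5/7)}{7}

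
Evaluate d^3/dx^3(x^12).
1320 x^{9}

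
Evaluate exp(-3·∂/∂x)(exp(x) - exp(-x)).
- e^{3 - x} + e^{x - 3}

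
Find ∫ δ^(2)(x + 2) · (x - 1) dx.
0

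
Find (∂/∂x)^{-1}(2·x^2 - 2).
\frac{2 x^{3}}{3} - 2 x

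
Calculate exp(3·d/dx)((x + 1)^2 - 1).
x^{2} + 8 x + 15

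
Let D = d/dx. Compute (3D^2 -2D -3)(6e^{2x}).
30 e^{2 x}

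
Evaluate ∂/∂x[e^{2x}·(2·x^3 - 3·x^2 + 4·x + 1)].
2 \left(2 x^{3} + x + 3\right) e^{2 x}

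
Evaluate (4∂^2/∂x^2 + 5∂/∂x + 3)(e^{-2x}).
9 e^{- 2 x}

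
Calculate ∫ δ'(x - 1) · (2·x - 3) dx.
-2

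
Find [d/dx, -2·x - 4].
-2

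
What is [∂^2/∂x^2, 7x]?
14\frac{d}{dx}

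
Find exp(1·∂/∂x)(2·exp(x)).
2 e^{x + 1}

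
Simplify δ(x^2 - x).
\frac{\delta(x - 1) + \delta(x)}{1}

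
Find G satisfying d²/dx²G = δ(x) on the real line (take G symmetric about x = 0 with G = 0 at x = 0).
\frac{|x|}{2}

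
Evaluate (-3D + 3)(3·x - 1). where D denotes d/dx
9 x - 12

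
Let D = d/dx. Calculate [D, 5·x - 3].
5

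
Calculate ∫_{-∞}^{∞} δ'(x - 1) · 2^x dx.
- \log{\left(4 \right)}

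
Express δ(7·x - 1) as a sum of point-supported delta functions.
\frac{\delta(x - 1/7)}{7}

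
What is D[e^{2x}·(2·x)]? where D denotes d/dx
\left(4 x + 2\right) e^{2 x}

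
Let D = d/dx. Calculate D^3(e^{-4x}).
- 64 e^{- 4 x}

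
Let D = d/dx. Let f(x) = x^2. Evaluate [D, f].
2 x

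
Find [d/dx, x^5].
5 x^{4}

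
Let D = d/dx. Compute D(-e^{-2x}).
2 e^{- 2 x}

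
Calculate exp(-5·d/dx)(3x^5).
3 x^{5} - 75 x^{4} + 750 x^{3} - 3750 x^{2} + 9375 x - 9375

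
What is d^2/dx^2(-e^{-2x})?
- 4 e^{- 2 x}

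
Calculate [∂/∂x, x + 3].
1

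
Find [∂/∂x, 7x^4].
28 x^{3}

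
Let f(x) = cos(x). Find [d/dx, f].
- \sin{\left(x \right)}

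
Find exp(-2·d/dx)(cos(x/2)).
\cos{\left(\frac{x}{2} - 1 \right)}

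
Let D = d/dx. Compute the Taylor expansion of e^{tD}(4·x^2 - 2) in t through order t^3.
4 t^{2} + 8 t x + 4 x^{2} - 2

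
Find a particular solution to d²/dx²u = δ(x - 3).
\frac{|x - 3|}{2}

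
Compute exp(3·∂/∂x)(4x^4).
4 x^{4} + 48 x^{3} + 216 x^{2} + 432 x + 324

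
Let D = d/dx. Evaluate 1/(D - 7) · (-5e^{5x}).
\frac{5 e^{5 x}}{2}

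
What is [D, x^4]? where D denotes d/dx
4 x^{3}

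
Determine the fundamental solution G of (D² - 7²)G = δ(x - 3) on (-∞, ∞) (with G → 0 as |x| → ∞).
-\frac{e^{-7|x - 3|}}{14}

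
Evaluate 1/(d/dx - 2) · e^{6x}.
\frac{e^{6 x}}{4}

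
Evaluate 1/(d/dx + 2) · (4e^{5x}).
\frac{4 e^{5 x}}{7}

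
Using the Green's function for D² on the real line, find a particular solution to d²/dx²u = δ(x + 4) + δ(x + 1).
\frac{|x + 4|}{2} + \frac{|x + 1|}{2}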